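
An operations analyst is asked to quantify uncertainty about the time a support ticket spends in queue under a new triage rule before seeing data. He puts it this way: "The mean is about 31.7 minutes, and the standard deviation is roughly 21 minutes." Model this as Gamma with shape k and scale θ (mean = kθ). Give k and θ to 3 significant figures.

For Gamma(k, scale θ): mean = kθ, variance = kθ², so CV = 1/√k.
CV = SD/mean = 21/31.7 = 0.6625, hence k = 1/CV² = 2.28.
Then θ = mean/k = 31.7/2.28 = 13.9.

k ≈ 2.28, θ ≈ 13.9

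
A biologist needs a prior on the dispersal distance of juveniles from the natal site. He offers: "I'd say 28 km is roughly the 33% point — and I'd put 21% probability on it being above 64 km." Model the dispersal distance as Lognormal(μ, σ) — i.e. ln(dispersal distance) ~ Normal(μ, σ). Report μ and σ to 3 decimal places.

If T ~ Lognormal(μ,σ) then ln T ~ Normal(μ,σ), so the p-quantile of ln T is μ + z_p·σ.
ln(28) = 3.332 and ln(64) = 4.159; z_{0.33} = -0.4399, z_{0.79} = 0.8064.
σ = (4.159 − 3.332)/(0.8064 − (-0.4399)) = 0.663.
μ = 3.332 − (-0.4399)·0.663 = 3.624.

μ ≈ 3.624, σ ≈ 0.663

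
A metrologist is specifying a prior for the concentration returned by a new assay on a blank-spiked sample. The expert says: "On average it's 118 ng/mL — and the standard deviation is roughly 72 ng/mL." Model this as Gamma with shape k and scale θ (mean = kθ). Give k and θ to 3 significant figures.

k ≈ 2.69, θ ≈ 43.9

For Gamma(k, scale θ): mean = kθ, variance = kθ², so CV = 1/√k.
CV = SD/mean = 72/118 = 0.6102, hence k = 1/CV² = 2.69.
Then θ = mean/k = 118/2.69 = 43.9.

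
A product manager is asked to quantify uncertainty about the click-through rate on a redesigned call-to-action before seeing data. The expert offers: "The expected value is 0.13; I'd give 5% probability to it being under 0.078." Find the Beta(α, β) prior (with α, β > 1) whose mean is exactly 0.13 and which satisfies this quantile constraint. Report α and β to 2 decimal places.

α ≈ 12.20, β ≈ 81.64

With mean 0.13 fixed, write α = 0.13s, β = 0.87s where s = α+β.
Need P(θ < 0.078) = 0.05 under Beta(0.13s, 0.87s). Normal approximation: (q−m)/√(m(1−m)/s) ≈ z_{0.05} = -1.64, so s ≈ 0.13·0.87·(-1.64)²/(0.078−0.13)² = 113.2.
At s = 113.2: P(θ<0.078) ≈ 0.034. Adjusting to match 0.05 gives s ≈ 93.84.
So α = 0.13·93.84 ≈ 12.20, β = 0.87·93.84 ≈ 81.64.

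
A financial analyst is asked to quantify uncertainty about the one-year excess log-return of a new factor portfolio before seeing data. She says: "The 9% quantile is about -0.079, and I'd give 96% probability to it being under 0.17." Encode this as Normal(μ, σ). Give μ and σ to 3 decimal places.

μ = 0.029, σ = 0.081

The p-quantile of Normal(μ,σ) is μ + z_p·σ, with z_{0.09} = -1.341 and z_{0.96} = 1.751.
Eliminate σ: μ = (z₂·x₁ − z₁·x₂)/(z₂ − z₁) = (1.751·-0.079 − (-1.341)·0.17)/3.091 = 0.029.
Then σ = (x₂ − x₁)/(z₂ − z₁) = (0.17 − -0.079)/3.091 = 0.081.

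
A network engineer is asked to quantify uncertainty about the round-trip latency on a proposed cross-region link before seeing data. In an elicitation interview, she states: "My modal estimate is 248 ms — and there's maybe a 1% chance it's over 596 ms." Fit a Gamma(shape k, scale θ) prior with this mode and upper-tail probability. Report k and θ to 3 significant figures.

k ≈ 7.16, θ ≈ 40.3

Gamma(k,θ) with k>1 has mode (k−1)θ, so θ = 248/(k−1).
Need P(X < 596) = 0.99 with θ tied to k this way. Start at k = 2, θ = 248: P(X<596) ≈ 0.692.
Too low — raise k to concentrate. Iterating converges to k ≈ 7.16.
Then θ = 248/(7.16−1) ≈ 40.3.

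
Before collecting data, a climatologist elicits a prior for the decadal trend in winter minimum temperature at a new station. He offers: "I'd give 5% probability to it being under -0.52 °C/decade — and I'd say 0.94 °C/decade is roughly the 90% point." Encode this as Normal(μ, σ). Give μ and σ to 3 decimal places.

μ = 0.301, σ = 0.499

The p-quantile of Normal(μ,σ) is μ + z_p·σ, with z_{0.05} = -1.645 and z_{0.9} = 1.282.
Eliminate σ: μ = (z₂·x₁ − z₁·x₂)/(z₂ − z₁) = (1.282·-0.52 − (-1.645)·0.94)/2.926 = 0.301.
Then σ = (x₂ − x₁)/(z₂ − z₁) = (0.94 − -0.52)/2.926 = 0.499.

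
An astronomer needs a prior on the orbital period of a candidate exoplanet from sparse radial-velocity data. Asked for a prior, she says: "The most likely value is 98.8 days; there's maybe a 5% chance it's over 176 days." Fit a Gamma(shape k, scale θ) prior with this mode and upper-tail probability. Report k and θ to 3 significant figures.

Gamma(k,θ) with k>1 has mode (k−1)θ, so θ = 98.8/(k−1).
Need P(X < 176) = 0.95 with θ tied to k this way. Start at k = 2, θ = 98.8: P(X<176) ≈ 0.532.
Too low — raise k to concentrate. Iterating converges to k ≈ 9.36.
Then θ = 98.8/(9.36−1) ≈ 11.8.

k ≈ 9.36, θ ≈ 11.8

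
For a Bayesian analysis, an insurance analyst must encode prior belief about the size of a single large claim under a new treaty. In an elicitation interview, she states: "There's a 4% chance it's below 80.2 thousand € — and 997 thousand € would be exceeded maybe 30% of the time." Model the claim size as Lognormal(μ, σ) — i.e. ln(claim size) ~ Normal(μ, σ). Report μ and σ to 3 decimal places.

If T ~ Lognormal(μ,σ) then ln T ~ Normal(μ,σ), so the p-quantile of ln T is μ + z_p·σ.
ln(80.2) = 4.385 and ln(997) = 6.905; z_{0.04} = -1.751, z_{0.7} = 0.5244.
σ = (6.905 − 4.385)/(0.5244 − (-1.751)) = 1.108.
μ = 4.385 − (-1.751)·1.108 = 6.324.

μ ≈ 6.324, σ ≈ 1.108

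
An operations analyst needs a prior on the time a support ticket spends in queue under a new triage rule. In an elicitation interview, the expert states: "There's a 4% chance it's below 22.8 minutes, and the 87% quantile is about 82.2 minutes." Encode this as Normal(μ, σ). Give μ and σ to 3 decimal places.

For Normal(μ,σ), the p-quantile is μ + z_p·σ. Here z_{0.04} = -1.751, z_{0.87} = 1.126.
So 22.8 = μ − 1.751σ and 82.2 = μ + 1.126σ.
Subtracting: σ = (82.2 − 22.8)/(1.126 − (-1.751)) = 20.646.
Then μ = 22.8 − (-1.751)·20.646 = 58.945.

μ = 58.945, σ = 20.646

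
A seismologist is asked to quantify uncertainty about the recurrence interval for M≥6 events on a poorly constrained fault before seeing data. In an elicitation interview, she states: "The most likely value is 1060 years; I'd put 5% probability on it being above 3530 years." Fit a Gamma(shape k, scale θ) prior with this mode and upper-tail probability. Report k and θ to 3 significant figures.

k ≈ 2.8, θ ≈ 589

Gamma(k,θ) with k>1 has mode (k−1)θ, so θ = 1060/(k−1).
Need P(X < 3530) = 0.95 with θ tied to k this way. Start at k = 2, θ = 1060: P(X<3530) ≈ 0.845.
Too low — raise k to concentrate. Iterating converges to k ≈ 2.8.
Then θ = 1060/(2.8−1) ≈ 589.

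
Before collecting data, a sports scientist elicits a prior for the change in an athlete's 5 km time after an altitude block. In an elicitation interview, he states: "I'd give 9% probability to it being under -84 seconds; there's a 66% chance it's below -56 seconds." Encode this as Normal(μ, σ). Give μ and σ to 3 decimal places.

μ = -62.587, σ = 15.971

For Normal(μ,σ), the p-quantile is μ + z_p·σ. Here z_{0.09} = -1.341, z_{0.66} = 0.4125.
So -84 = μ − 1.341σ and -56 = μ + 0.4125σ.
Subtracting: σ = (-56 − -84)/(0.4125 − (-1.341)) = 15.971.
Then μ = -84 − (-1.341)·15.971 = -62.587.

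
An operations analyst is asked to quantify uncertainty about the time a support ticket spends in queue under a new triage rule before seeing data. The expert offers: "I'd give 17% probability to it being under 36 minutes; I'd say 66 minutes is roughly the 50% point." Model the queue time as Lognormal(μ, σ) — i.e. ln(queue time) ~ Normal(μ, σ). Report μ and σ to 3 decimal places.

If T ~ Lognormal(μ,σ) then ln T ~ Normal(μ,σ), so the p-quantile of ln T is μ + z_p·σ.
ln(36) = 3.584 and ln(66) = 4.19; z_{0.17} = -0.9542, z_{0.5} = 0.
σ = (4.19 − 3.584)/(0 − (-0.9542)) = 0.635.
μ = 3.584 − (-0.9542)·0.635 = 4.190.

μ ≈ 4.190, σ ≈ 0.635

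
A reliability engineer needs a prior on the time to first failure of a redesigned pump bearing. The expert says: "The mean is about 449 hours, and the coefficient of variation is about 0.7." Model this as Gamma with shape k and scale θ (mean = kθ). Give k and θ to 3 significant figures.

k ≈ 2.04, θ ≈ 220

For Gamma(k, scale θ): mean = kθ, variance = kθ², so CV = 1/√k.
CV = 0.7, hence k = 1/CV² = 2.04.
Then θ = mean/k = 449/2.04 = 220.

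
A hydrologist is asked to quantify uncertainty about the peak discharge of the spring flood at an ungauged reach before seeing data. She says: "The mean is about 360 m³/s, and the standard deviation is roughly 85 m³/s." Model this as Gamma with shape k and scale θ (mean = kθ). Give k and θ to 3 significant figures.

For Gamma(k, scale θ): mean = kθ, variance = kθ², so CV = 1/√k.
CV = SD/mean = 85/360 = 0.2361, hence k = 1/CV² = 17.9.
Then θ = mean/k = 360/17.9 = 20.1.

k ≈ 17.9, θ ≈ 20.1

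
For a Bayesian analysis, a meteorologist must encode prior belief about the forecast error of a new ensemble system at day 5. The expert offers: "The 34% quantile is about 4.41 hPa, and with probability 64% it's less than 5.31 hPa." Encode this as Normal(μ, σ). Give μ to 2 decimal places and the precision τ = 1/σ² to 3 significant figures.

The p-quantile of Normal(μ,σ) is μ + z_p·σ, with z_{0.34} = -0.4125 and z_{0.64} = 0.3585.
Eliminate σ: μ = (z₂·x₁ − z₁·x₂)/(z₂ − z₁) = (0.3585·4.41 − (-0.4125)·5.31)/0.7709 = 4.89.
Then σ = (x₂ − x₁)/(z₂ − z₁) = (5.31 − 4.41)/0.7709 = 1.17.
Precision τ = 1/σ² = 1/1.167² = 0.734.

μ = 4.89, τ = 0.734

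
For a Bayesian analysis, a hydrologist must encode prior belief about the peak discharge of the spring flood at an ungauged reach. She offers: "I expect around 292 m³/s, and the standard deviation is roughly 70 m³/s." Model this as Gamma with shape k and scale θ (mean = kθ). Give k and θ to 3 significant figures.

k ≈ 17.4, θ ≈ 16.8

For Gamma(k, scale θ): mean = kθ, variance = kθ², so CV = 1/√k.
CV = SD/mean = 70/292 = 0.2397, hence k = 1/CV² = 17.4.
Then θ = mean/k = 292/17.4 = 16.8.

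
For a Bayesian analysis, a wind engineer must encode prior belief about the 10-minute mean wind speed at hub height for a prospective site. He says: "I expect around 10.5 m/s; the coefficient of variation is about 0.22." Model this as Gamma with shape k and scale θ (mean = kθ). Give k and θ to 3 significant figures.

For Gamma(k, scale θ): mean = kθ, variance = kθ², so CV = 1/√k.
CV = 0.22, hence k = 1/CV² = 20.7.
Then θ = mean/k = 10.5/20.7 = 0.508.

k ≈ 20.7, θ ≈ 0.508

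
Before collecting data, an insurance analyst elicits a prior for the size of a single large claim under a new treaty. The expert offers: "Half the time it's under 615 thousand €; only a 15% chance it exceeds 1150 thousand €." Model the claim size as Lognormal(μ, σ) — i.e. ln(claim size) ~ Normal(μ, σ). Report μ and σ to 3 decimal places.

μ ≈ 6.422, σ ≈ 0.604

If T ~ Lognormal(μ,σ) then ln T ~ Normal(μ,σ), so the p-quantile of ln T is μ + z_p·σ.
ln(615) = 6.422 and ln(1150) = 7.048; z_{0.5} = 0, z_{0.85} = 1.036.
σ = (7.048 − 6.422)/(1.036 − (0)) = 0.604.
μ = 6.422 − (0)·0.604 = 6.422.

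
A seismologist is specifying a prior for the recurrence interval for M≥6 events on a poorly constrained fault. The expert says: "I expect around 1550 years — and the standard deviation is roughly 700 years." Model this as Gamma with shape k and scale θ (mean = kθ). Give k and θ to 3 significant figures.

k ≈ 4.9, θ ≈ 316

For Gamma(k, scale θ): mean = kθ, variance = kθ², so CV = 1/√k.
CV = SD/mean = 700/1550 = 0.4516, hence k = 1/CV² = 4.9.
Then θ = mean/k = 1550/4.9 = 316.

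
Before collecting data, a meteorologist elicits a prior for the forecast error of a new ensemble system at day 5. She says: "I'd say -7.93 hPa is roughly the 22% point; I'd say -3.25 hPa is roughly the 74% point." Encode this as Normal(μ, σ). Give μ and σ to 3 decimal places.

For Normal(μ,σ), the p-quantile is μ + z_p·σ. Here z_{0.22} = -0.7722, z_{0.74} = 0.6433.
So -7.93 = μ − 0.7722σ and -3.25 = μ + 0.6433σ.
Subtracting: σ = (-3.25 − -7.93)/(0.6433 − (-0.7722)) = 3.306.
Then μ = -7.93 − (-0.7722)·3.306 = -5.377.

μ = -5.377, σ = 3.306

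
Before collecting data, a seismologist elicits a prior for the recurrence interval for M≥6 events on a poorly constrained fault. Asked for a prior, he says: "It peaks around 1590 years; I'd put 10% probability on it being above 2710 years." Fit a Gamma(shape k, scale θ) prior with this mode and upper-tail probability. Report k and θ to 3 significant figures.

k ≈ 7.66, θ ≈ 239

Gamma(k,θ) with k>1 has mode (k−1)θ, so θ = 1590/(k−1).
Need P(X < 2710) = 0.9 with θ tied to k this way. Start at k = 2, θ = 1590: P(X<2710) ≈ 0.508.
Too low — raise k to concentrate. Iterating converges to k ≈ 7.66.
Then θ = 1590/(7.66−1) ≈ 239.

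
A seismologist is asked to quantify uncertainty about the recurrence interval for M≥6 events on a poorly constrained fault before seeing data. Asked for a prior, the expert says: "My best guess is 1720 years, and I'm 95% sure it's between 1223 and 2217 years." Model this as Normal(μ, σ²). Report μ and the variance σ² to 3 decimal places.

μ = 1720.000, σ² = 64300.832

A symmetric 95% interval runs μ ± z·σ with z = 1.96.
Half-width = 497, so σ = 497/1.96 = 253.5761 and σ² = 64300.832.
μ is the stated best guess, 1720.000.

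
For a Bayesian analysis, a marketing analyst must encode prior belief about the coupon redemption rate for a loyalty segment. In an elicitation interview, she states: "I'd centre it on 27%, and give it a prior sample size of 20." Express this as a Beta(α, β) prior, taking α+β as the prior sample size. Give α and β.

α = 5.4, β = 14.6

Under the effective-sample-size interpretation, Beta(α, β) has prior mean α/(α+β) and prior sample size α+β.
So α+β = 20 and α/(α+β) = 0.27, giving α = 0.27·20 = 5.4 and β = 20 − 5.4 = 14.6.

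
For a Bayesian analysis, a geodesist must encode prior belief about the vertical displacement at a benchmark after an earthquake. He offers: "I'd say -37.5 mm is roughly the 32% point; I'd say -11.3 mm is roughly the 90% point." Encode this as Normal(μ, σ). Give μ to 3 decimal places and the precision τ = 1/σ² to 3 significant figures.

The p-quantile of Normal(μ,σ) is μ + z_p·σ, with z_{0.32} = -0.4677 and z_{0.9} = 1.282.
Eliminate σ: μ = (z₂·x₁ − z₁·x₂)/(z₂ − z₁) = (1.282·-37.5 − (-0.4677)·-11.3)/1.749 = -30.495.
Then σ = (x₂ − x₁)/(z₂ − z₁) = (-11.3 − -37.5)/1.749 = 14.978.
Precision τ = 1/σ² = 1/14.98² = 0.00446.

μ = -30.495, τ = 0.00446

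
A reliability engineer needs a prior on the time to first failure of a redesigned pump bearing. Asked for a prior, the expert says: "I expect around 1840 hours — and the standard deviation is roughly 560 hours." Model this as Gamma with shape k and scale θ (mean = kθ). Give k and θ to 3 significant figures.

For Gamma(k, scale θ): mean = kθ, variance = kθ², so CV = 1/√k.
CV = SD/mean = 560/1840 = 0.3043, hence k = 1/CV² = 10.8.
Then θ = mean/k = 1840/10.8 = 170.

k ≈ 10.8, θ ≈ 170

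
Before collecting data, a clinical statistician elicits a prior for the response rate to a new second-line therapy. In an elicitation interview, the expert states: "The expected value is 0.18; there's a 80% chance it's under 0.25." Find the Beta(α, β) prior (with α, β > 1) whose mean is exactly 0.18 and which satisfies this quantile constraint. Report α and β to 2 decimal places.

With mean 0.18 fixed, write α = 0.18s, β = 0.82s where s = α+β.
Need P(θ < 0.25) = 0.8 under Beta(0.18s, 0.82s). Normal approximation: (q−m)/√(m(1−m)/s) ≈ z_{0.8} = 0.842, so s ≈ 0.18·0.82·(0.842)²/(0.25−0.18)² = 21.3.
At s = 21.3: P(θ<0.25) ≈ 0.812. Adjusting to match 0.8 gives s ≈ 18.69.
So α = 0.18·18.69 ≈ 3.36, β = 0.82·18.69 ≈ 15.33.

α ≈ 3.36, β ≈ 15.33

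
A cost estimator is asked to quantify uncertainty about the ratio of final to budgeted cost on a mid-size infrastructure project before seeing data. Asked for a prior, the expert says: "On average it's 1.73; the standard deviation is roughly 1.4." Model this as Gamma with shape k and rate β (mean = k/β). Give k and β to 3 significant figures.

k ≈ 1.53, β ≈ 0.883

For Gamma(k, rate β): mean = k/β, variance = k/β², so CV = 1/√k.
CV = SD/mean = 1.4/1.73 = 0.8092, hence k = 1/CV² = 1.53.
Then β = k/mean = 1.53/1.73 = 0.883.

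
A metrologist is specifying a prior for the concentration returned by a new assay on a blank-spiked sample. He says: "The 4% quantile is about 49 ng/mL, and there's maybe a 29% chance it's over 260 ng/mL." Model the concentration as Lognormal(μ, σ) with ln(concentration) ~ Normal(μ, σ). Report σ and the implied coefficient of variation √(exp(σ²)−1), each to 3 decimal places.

σ ≈ 0.724, CV ≈ 0.831

If T ~ Lognormal(μ,σ) then ln T ~ Normal(μ,σ), so the p-quantile of ln T is μ + z_p·σ.
ln(49) = 3.892 and ln(260) = 5.561; z_{0.04} = -1.751, z_{0.71} = 0.5534.
σ = (5.561 − 3.892)/(0.5534 − (-1.751)) = 0.724.
μ = 3.892 − (-1.751)·0.724 = 5.160.
CV = √(exp(σ²)−1) = √(exp(0.5246)−1) = 0.831.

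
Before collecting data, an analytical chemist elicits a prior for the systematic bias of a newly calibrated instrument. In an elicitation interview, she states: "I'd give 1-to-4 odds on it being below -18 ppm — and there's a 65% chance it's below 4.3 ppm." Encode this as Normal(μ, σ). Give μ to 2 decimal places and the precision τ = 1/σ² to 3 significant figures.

The p-quantile of Normal(μ,σ) is μ + z_p·σ, with z_{0.2} = -0.8416 and z_{0.65} = 0.3853.
Eliminate σ: μ = (z₂·x₁ − z₁·x₂)/(z₂ − z₁) = (0.3853·-18 − (-0.8416)·4.3)/1.227 = -2.70.
Then σ = (x₂ − x₁)/(z₂ − z₁) = (4.3 − -18)/1.227 = 18.18.
Precision τ = 1/σ² = 1/18.18² = 0.00303.

μ = -2.70, τ = 0.00303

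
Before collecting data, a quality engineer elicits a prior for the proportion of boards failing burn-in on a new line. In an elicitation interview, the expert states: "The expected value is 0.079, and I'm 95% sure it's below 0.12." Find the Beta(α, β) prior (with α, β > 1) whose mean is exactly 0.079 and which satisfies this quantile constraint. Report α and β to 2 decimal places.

With mean 0.079 fixed, write α = 0.079s, β = 0.921s where s = α+β.
Need P(θ < 0.12) = 0.95 under Beta(0.079s, 0.921s). Normal approximation: (q−m)/√(m(1−m)/s) ≈ z_{0.95} = 1.64, so s ≈ 0.079·0.921·(1.64)²/(0.12−0.079)² = 117.1.
At s = 117.1: P(θ<0.12) ≈ 0.938. Adjusting to match 0.95 gives s ≈ 136.77.
So α = 0.079·136.77 ≈ 10.80, β = 0.921·136.77 ≈ 125.97.

α ≈ 10.80, β ≈ 125.97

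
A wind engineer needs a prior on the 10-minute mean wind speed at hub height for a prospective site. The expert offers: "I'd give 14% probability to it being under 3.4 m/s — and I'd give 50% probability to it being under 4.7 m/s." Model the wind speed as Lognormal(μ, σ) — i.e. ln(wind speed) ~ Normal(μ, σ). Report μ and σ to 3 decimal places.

μ ≈ 1.548, σ ≈ 0.300

If T ~ Lognormal(μ,σ) then ln T ~ Normal(μ,σ), so the p-quantile of ln T is μ + z_p·σ.
ln(3.4) = 1.224 and ln(4.7) = 1.548; z_{0.14} = -1.08, z_{0.5} = 0.
σ = (1.548 − 1.224)/(0 − (-1.08)) = 0.300.
μ = 1.224 − (-1.08)·0.300 = 1.548.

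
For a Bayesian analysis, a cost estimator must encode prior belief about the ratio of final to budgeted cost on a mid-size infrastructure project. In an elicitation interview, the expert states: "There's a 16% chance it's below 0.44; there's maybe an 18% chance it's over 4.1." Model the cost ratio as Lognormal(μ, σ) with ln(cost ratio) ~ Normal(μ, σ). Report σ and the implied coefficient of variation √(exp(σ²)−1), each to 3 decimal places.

σ ≈ 1.169, CV ≈ 1.708

If T ~ Lognormal(μ,σ) then ln T ~ Normal(μ,σ), so the p-quantile of ln T is μ + z_p·σ.
ln(0.44) = -0.821 and ln(4.1) = 1.411; z_{0.16} = -0.9945, z_{0.82} = 0.9154.
σ = (1.411 − -0.821)/(0.9154 − (-0.9945)) = 1.169.
μ = -0.821 − (-0.9945)·1.169 = 0.341.
CV = √(exp(σ²)−1) = √(exp(1.3658)−1) = 1.708.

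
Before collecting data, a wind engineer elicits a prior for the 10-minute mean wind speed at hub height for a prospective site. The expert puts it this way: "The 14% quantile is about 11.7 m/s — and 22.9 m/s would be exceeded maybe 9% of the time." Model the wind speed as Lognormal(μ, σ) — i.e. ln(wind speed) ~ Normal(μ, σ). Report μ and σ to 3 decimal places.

μ ≈ 2.759, σ ≈ 0.277

If T ~ Lognormal(μ,σ) then ln T ~ Normal(μ,σ), so the p-quantile of ln T is μ + z_p·σ.
ln(11.7) = 2.46 and ln(22.9) = 3.131; z_{0.14} = -1.08, z_{0.91} = 1.341.
σ = (3.131 − 2.46)/(1.341 − (-1.08)) = 0.277.
μ = 2.46 − (-1.08)·0.277 = 2.759.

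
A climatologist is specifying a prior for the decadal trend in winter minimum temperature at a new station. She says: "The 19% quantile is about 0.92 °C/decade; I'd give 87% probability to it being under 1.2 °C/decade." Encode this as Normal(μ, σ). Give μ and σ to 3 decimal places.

μ = 1.043, σ = 0.140

For Normal(μ,σ), the p-quantile is μ + z_p·σ. Here z_{0.19} = -0.8779, z_{0.87} = 1.126.
So 0.92 = μ − 0.8779σ and 1.2 = μ + 1.126σ.
Subtracting: σ = (1.2 − 0.92)/(1.126 − (-0.8779)) = 0.140.
Then μ = 0.92 − (-0.8779)·0.140 = 1.043.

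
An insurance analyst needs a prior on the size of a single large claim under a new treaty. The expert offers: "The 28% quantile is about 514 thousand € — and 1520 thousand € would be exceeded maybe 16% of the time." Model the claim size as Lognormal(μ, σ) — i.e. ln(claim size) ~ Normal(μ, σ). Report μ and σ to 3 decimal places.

If T ~ Lognormal(μ,σ) then ln T ~ Normal(μ,σ), so the p-quantile of ln T is μ + z_p·σ.
ln(514) = 6.242 and ln(1520) = 7.326; z_{0.28} = -0.5828, z_{0.84} = 0.9945.
σ = (7.326 − 6.242)/(0.9945 − (-0.5828)) = 0.687.
μ = 6.242 − (-0.5828)·0.687 = 6.643.

μ ≈ 6.643, σ ≈ 0.687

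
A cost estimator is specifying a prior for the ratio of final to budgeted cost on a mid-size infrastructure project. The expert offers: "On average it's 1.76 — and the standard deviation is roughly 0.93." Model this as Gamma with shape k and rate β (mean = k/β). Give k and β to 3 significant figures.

For Gamma(k, rate β): mean = k/β, variance = k/β², so CV = 1/√k.
CV = SD/mean = 0.93/1.76 = 0.5284, hence k = 1/CV² = 3.58.
Then β = k/mean = 3.58/1.76 = 2.03.

k ≈ 3.58, β ≈ 2.03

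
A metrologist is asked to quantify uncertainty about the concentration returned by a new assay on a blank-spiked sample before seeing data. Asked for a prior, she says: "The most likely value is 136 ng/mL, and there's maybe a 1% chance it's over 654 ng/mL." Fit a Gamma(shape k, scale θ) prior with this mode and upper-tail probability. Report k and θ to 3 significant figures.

k ≈ 2.61, θ ≈ 84.6

Gamma(k,θ) with k>1 has mode (k−1)θ, so θ = 136/(k−1).
Need P(X < 654) = 0.99 with θ tied to k this way. Start at k = 2, θ = 136: P(X<654) ≈ 0.953.
Too low — raise k to concentrate. Iterating converges to k ≈ 2.61.
Then θ = 136/(2.61−1) ≈ 84.6.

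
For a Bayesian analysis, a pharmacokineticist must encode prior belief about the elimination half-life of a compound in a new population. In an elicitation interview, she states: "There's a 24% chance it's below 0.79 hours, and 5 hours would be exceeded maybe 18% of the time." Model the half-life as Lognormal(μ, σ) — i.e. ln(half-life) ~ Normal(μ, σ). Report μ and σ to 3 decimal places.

If T ~ Lognormal(μ,σ) then ln T ~ Normal(μ,σ), so the p-quantile of ln T is μ + z_p·σ.
ln(0.79) = -0.2357 and ln(5) = 1.609; z_{0.24} = -0.7063, z_{0.82} = 0.9154.
σ = (1.609 − -0.2357)/(0.9154 − (-0.7063)) = 1.138.
μ = -0.2357 − (-0.7063)·1.138 = 0.568.

μ ≈ 0.568, σ ≈ 1.138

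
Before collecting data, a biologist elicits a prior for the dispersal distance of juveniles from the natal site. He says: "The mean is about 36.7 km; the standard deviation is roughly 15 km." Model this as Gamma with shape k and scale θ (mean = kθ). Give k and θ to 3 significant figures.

k ≈ 5.99, θ ≈ 6.13

For Gamma(k, scale θ): mean = kθ, variance = kθ², so CV = 1/√k.
CV = SD/mean = 15/36.7 = 0.4087, hence k = 1/CV² = 5.99.
Then θ = mean/k = 36.7/5.99 = 6.13.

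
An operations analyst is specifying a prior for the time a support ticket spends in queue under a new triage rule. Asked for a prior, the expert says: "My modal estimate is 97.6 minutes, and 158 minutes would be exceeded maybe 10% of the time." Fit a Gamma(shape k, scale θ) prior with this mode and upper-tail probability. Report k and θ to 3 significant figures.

k ≈ 9.11, θ ≈ 12

Gamma(k,θ) with k>1 has mode (k−1)θ, so θ = 97.6/(k−1).
Need P(X < 158) = 0.9 with θ tied to k this way. Start at k = 2, θ = 97.6: P(X<158) ≈ 0.481.
Too low — raise k to concentrate. Iterating converges to k ≈ 9.11.
Then θ = 97.6/(9.11−1) ≈ 12.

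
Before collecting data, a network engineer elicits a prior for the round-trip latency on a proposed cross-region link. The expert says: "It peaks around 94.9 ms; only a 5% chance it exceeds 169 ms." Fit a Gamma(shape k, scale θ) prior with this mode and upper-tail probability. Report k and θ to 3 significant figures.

k ≈ 9.37, θ ≈ 11.3

Gamma(k,θ) with k>1 has mode (k−1)θ, so θ = 94.9/(k−1).
Need P(X < 169) = 0.95 with θ tied to k this way. Start at k = 2, θ = 94.9: P(X<169) ≈ 0.531.
Too low — raise k to concentrate. Iterating converges to k ≈ 9.37.
Then θ = 94.9/(9.37−1) ≈ 11.3.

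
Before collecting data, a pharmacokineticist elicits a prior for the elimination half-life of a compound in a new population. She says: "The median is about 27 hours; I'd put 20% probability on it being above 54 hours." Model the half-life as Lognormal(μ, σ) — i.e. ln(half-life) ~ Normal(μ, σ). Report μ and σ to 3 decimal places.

If T ~ Lognormal(μ,σ) then ln T ~ Normal(μ,σ), so the p-quantile of ln T is μ + z_p·σ.
ln(27) = 3.296 and ln(54) = 3.989; z_{0.5} = 0, z_{0.8} = 0.8416.
σ = (3.989 − 3.296)/(0.8416 − (0)) = 0.824.
μ = 3.296 − (0)·0.824 = 3.296.

μ ≈ 3.296, σ ≈ 0.824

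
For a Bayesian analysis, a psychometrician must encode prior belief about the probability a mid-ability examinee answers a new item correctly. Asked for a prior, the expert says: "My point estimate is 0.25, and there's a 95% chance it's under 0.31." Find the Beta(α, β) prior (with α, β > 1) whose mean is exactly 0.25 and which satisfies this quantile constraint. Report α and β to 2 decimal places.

α ≈ 37.29, β ≈ 111.87

With mean 0.25 fixed, write α = 0.25s, β = 0.75s where s = α+β.
Need P(θ < 0.31) = 0.95 under Beta(0.25s, 0.75s). Normal approximation: (q−m)/√(m(1−m)/s) ≈ z_{0.95} = 1.64, so s ≈ 0.25·0.75·(1.64)²/(0.31−0.25)² = 140.9.
At s = 140.9: P(θ<0.31) ≈ 0.945. Adjusting to match 0.95 gives s ≈ 149.16.
So α = 0.25·149.16 ≈ 37.29, β = 0.75·149.16 ≈ 111.87.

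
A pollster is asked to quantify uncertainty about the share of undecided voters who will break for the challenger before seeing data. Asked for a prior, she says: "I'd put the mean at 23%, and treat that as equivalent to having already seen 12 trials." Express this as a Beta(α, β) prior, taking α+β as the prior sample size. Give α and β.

α = 2.76, β = 9.24

Under the effective-sample-size interpretation, Beta(α, β) has prior mean α/(α+β) and prior sample size α+β.
So α+β = 12 and α/(α+β) = 0.23, giving α = 0.23·12 = 2.76 and β = 12 − 2.76 = 9.24.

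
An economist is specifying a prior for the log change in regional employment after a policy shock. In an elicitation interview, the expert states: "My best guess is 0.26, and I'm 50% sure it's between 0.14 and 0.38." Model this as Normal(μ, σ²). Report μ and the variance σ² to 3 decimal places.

A symmetric 50% interval runs μ ± z·σ with z = 0.6745.
Half-width = 0.12, so σ = 0.12/0.6745 = 0.1779 and σ² = 0.032.
μ is the stated best guess, 0.260.

μ = 0.260, σ² = 0.032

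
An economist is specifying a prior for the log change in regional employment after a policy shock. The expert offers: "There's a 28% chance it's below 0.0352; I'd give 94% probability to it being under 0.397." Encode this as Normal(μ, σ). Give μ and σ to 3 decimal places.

The p-quantile of Normal(μ,σ) is μ + z_p·σ, with z_{0.28} = -0.5828 and z_{0.94} = 1.555.
Eliminate σ: μ = (z₂·x₁ − z₁·x₂)/(z₂ − z₁) = (1.555·0.0352 − (-0.5828)·0.397)/2.138 = 0.134.
Then σ = (x₂ − x₁)/(z₂ − z₁) = (0.397 − 0.0352)/2.138 = 0.169.

μ = 0.134, σ = 0.169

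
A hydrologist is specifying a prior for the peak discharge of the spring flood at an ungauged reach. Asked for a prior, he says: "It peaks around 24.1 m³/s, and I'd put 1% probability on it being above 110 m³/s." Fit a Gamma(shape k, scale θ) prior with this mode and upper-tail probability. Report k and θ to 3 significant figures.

Gamma(k,θ) with k>1 has mode (k−1)θ, so θ = 24.1/(k−1).
Need P(X < 110) = 0.99 with θ tied to k this way. Start at k = 2, θ = 24.1: P(X<110) ≈ 0.942.
Too low — raise k to concentrate. Iterating converges to k ≈ 2.75.
Then θ = 24.1/(2.75−1) ≈ 13.8.

k ≈ 2.75, θ ≈ 13.8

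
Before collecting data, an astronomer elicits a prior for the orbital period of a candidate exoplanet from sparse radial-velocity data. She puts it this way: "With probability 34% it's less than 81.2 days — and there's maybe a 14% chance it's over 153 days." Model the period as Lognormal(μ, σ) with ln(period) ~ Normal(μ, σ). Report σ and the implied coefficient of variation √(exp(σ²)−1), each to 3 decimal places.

σ ≈ 0.424, CV ≈ 0.444

If T ~ Lognormal(μ,σ) then ln T ~ Normal(μ,σ), so the p-quantile of ln T is μ + z_p·σ.
ln(81.2) = 4.397 and ln(153) = 5.03; z_{0.34} = -0.4125, z_{0.86} = 1.08.
σ = (5.03 − 4.397)/(1.08 − (-0.4125)) = 0.424.
μ = 4.397 − (-0.4125)·0.424 = 4.572.
CV = √(exp(σ²)−1) = √(exp(0.1801)−1) = 0.444.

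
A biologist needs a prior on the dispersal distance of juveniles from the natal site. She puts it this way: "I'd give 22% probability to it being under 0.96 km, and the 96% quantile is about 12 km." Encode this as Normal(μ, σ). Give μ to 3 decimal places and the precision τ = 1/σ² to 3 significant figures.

μ = 4.339, τ = 0.0522

The p-quantile of Normal(μ,σ) is μ + z_p·σ, with z_{0.22} = -0.7722 and z_{0.96} = 1.751.
Eliminate σ: μ = (z₂·x₁ − z₁·x₂)/(z₂ − z₁) = (1.751·0.96 − (-0.7722)·12)/2.523 = 4.339.
Then σ = (x₂ − x₁)/(z₂ − z₁) = (12 − 0.96)/2.523 = 4.376.
Precision τ = 1/σ² = 1/4.376² = 0.0522.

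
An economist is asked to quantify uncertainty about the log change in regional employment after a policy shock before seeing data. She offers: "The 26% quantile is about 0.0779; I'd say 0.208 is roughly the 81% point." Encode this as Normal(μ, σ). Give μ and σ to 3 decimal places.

μ = 0.133, σ = 0.086

For Normal(μ,σ), the p-quantile is μ + z_p·σ. Here z_{0.26} = -0.6433, z_{0.81} = 0.8779.
So 0.0779 = μ − 0.6433σ and 0.208 = μ + 0.8779σ.
Subtracting: σ = (0.208 − 0.0779)/(0.8779 − (-0.6433)) = 0.086.
Then μ = 0.0779 − (-0.6433)·0.086 = 0.133.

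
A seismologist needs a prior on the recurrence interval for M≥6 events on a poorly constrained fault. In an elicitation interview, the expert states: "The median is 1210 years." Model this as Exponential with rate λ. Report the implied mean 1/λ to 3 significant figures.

mean ≈ 1750 years

Exponential median = ln 2 / λ, so λ = ln 2 / 1210.0 = 0.000573.
Mean = 1/λ = 1750 years.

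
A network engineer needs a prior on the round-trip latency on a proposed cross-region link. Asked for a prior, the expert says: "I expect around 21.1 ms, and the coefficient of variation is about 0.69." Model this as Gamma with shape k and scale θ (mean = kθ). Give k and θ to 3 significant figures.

For Gamma(k, scale θ): mean = kθ, variance = kθ², so CV = 1/√k.
CV = 0.69, hence k = 1/CV² = 2.1.
Then θ = mean/k = 21.1/2.1 = 10.

k ≈ 2.1, θ ≈ 10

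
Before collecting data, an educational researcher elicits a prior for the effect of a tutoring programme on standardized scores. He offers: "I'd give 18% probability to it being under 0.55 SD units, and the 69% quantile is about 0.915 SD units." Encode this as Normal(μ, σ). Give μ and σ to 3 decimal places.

μ = 0.787, σ = 0.259

The p-quantile of Normal(μ,σ) is μ + z_p·σ, with z_{0.18} = -0.9154 and z_{0.69} = 0.4959.
Eliminate σ: μ = (z₂·x₁ − z₁·x₂)/(z₂ − z₁) = (0.4959·0.55 − (-0.9154)·0.915)/1.411 = 0.787.
Then σ = (x₂ − x₁)/(z₂ − z₁) = (0.915 − 0.55)/1.411 = 0.259.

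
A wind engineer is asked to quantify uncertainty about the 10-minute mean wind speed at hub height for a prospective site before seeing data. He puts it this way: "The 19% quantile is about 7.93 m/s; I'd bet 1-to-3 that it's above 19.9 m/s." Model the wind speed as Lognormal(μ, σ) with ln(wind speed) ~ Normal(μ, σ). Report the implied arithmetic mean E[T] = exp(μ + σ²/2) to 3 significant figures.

If T ~ Lognormal(μ,σ) then ln T ~ Normal(μ,σ), so the p-quantile of ln T is μ + z_p·σ.
ln(7.93) = 2.071 and ln(19.9) = 2.991; z_{0.19} = -0.8779, z_{0.75} = 0.6745.
σ = (2.991 − 2.071)/(0.6745 − (-0.8779)) = 0.593.
μ = 2.071 − (-0.8779)·0.593 = 2.591.
E[T] = exp(μ + σ²/2) = exp(2.591 + 0.1756) = 15.9 m/s.

E[T] ≈ 15.9 m/s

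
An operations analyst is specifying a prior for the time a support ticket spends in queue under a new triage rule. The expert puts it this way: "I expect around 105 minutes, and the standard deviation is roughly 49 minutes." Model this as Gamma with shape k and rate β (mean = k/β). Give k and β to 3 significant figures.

k ≈ 4.59, β ≈ 0.0437

For Gamma(k, rate β): mean = k/β, variance = k/β², so CV = 1/√k.
CV = SD/mean = 49/105 = 0.4667, hence k = 1/CV² = 4.59.
Then β = k/mean = 4.59/105 = 0.0437.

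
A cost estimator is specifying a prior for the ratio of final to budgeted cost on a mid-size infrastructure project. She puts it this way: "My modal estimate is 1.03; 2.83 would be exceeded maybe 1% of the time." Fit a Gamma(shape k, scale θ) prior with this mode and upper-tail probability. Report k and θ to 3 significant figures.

Gamma(k,θ) with k>1 has mode (k−1)θ, so θ = 1.03/(k−1).
Need P(X < 2.83) = 0.99 with θ tied to k this way. Start at k = 2, θ = 1.03: P(X<2.83) ≈ 0.760.
Too low — raise k to concentrate. Iterating converges to k ≈ 5.5.
Then θ = 1.03/(5.5−1) ≈ 0.229.

k ≈ 5.5, θ ≈ 0.229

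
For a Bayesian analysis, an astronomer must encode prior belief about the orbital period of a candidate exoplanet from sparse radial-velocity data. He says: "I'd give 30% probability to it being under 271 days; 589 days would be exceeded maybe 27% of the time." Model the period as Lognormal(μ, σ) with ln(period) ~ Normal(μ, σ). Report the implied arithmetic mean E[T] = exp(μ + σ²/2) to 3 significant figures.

E[T] ≈ 489 days

If T ~ Lognormal(μ,σ) then ln T ~ Normal(μ,σ), so the p-quantile of ln T is μ + z_p·σ.
ln(271) = 5.602 and ln(589) = 6.378; z_{0.3} = -0.5244, z_{0.73} = 0.6128.
σ = (6.378 − 5.602)/(0.6128 − (-0.5244)) = 0.683.
μ = 5.602 − (-0.5244)·0.683 = 5.960.
E[T] = exp(μ + σ²/2) = exp(5.960 + 0.2330) = 489 days.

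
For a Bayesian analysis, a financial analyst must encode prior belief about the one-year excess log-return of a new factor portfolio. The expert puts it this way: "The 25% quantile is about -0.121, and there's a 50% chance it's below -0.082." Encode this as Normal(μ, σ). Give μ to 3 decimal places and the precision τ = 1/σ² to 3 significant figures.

For Normal(μ,σ), the p-quantile is μ + z_p·σ. Here z_{0.25} = -0.6745, z_{0.5} = 0.
So -0.121 = μ − 0.6745σ and -0.082 = μ + 0σ.
Subtracting: σ = (-0.082 − -0.121)/(0 − (-0.6745)) = 0.058.
Then μ = -0.121 − (-0.6745)·0.058 = -0.082.
Precision τ = 1/σ² = 1/0.05782² = 299.

μ = -0.082, τ = 299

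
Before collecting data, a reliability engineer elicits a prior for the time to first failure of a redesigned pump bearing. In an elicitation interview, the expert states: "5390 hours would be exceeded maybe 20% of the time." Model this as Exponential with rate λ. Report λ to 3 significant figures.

P(T > 5390.0) = e^(−λ·5390.0) = 0.2, so λ = −ln(0.2)/5390.0 = 0.000299.

λ ≈ 0.000299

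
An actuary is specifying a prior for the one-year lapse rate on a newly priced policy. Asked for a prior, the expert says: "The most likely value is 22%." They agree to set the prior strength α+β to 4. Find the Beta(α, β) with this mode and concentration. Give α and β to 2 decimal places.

α = 1.44, β = 2.56

For α,β > 1 the Beta mode is (α−1)/(α+β−2). With α+β = 4, the mode is (α−1)/2.
Set (α−1)/2 = 0.22 → α = 1 + 0.22·2 = 1.44.
β = 4 − α = 2.56.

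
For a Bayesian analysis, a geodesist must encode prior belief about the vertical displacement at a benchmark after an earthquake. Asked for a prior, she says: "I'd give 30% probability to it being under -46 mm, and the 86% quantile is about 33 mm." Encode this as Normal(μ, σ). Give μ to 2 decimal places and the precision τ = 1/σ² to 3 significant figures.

μ = -20.18, τ = 0.000413

For Normal(μ,σ), the p-quantile is μ + z_p·σ. Here z_{0.3} = -0.5244, z_{0.86} = 1.08.
So -46 = μ − 0.5244σ and 33 = μ + 1.08σ.
Subtracting: σ = (33 − -46)/(1.08 − (-0.5244)) = 49.23.
Then μ = -46 − (-0.5244)·49.23 = -20.18.
Precision τ = 1/σ² = 1/49.23² = 0.000413.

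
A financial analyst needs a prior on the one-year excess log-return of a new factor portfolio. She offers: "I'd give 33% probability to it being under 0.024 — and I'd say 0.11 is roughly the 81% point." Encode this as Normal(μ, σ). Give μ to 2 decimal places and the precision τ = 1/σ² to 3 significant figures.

For Normal(μ,σ), the p-quantile is μ + z_p·σ. Here z_{0.33} = -0.4399, z_{0.81} = 0.8779.
So 0.024 = μ − 0.4399σ and 0.11 = μ + 0.8779σ.
Subtracting: σ = (0.11 − 0.024)/(0.8779 − (-0.4399)) = 0.07.
Then μ = 0.024 − (-0.4399)·0.07 = 0.05.
Precision τ = 1/σ² = 1/0.06526² = 235.

μ = 0.05, τ = 235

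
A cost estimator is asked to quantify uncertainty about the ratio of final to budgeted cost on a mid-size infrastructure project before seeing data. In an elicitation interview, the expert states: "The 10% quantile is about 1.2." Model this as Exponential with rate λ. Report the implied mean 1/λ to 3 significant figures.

P(T < 1.2) = 1 − e^(−λ·1.2) = 0.1, so λ = −ln(1−0.1)/1.2 = −ln(0.9)/1.2 = 0.0878.
Mean = 1/λ = 11.4.

mean ≈ 11.4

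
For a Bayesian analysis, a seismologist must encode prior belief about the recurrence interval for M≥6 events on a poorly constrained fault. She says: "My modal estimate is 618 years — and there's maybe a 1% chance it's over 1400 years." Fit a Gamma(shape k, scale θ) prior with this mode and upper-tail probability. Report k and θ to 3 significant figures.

Gamma(k,θ) with k>1 has mode (k−1)θ, so θ = 618/(k−1).
Need P(X < 1400) = 0.99 with θ tied to k this way. Start at k = 2, θ = 618: P(X<1400) ≈ 0.661.
Too low — raise k to concentrate. Iterating converges to k ≈ 8.17.
Then θ = 618/(8.17−1) ≈ 86.2.

k ≈ 8.17, θ ≈ 86.2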